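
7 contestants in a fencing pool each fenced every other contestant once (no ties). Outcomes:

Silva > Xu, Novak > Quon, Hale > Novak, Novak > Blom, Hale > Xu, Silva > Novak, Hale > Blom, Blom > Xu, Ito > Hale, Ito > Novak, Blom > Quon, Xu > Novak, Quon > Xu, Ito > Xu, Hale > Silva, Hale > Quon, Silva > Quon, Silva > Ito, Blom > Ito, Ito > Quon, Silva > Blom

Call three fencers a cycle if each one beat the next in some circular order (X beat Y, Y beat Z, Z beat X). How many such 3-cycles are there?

Win totals: Quon 1, Silva 5, Ito 4, Hale 5, Blom 3, Xu 1, Novak 2.
A fencer with w wins dominates both others in C(w,2) triples; summing gives 0 + 10 + 6 + 10 + 3 + 0 + 1 = 30 transitive triples.
Total triples C(7,3) = 35, so cyclic triples = 35 − 30 = 5.

5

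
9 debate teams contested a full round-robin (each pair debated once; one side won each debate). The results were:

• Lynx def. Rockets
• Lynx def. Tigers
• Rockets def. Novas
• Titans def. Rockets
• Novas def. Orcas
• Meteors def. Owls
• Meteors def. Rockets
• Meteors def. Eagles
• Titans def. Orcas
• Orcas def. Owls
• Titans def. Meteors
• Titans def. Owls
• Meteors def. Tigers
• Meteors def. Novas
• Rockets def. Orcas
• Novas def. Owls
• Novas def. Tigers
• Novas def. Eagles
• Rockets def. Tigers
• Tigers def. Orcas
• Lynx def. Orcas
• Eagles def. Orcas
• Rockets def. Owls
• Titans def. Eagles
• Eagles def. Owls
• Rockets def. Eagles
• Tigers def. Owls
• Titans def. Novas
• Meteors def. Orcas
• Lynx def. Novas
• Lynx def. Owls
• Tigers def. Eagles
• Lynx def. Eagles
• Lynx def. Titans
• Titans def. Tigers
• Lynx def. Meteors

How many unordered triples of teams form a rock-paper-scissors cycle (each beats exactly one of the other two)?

Win totals: Tigers 3, Novas 4, Lynx 8, Titans 7, Meteors 6, Orcas 1, Owls 0, Rockets 5, Eagles 2.
A team with w wins dominates both others in C(w,2) triples; summing gives 3 + 6 + 28 + 21 + 15 + 0 + 0 + 10 + 1 = 84 transitive triples.
Total triples C(9,3) = 84, so cyclic triples = 84 − 84 = 0.

0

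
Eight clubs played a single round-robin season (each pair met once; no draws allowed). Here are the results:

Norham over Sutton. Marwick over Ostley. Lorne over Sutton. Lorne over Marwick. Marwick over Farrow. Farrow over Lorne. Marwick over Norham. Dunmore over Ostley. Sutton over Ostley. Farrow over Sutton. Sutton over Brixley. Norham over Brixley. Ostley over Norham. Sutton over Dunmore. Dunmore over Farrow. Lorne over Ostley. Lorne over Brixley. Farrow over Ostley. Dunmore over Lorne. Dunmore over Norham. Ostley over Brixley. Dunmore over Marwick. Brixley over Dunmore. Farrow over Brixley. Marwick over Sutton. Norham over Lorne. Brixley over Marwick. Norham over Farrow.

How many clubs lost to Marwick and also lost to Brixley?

0

Marwick beat: Norham, Sutton, Ostley, Farrow.
Brixley beat: Dunmore, Marwick.
No one was beaten by both.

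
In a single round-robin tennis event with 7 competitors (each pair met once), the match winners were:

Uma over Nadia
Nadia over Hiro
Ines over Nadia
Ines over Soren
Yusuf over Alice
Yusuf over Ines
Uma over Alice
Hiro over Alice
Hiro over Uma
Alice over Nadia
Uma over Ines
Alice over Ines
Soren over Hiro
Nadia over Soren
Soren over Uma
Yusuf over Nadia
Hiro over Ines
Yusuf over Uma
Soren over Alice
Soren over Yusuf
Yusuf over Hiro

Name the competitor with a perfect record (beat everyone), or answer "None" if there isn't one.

Highest win total is Yusuf with 5 (out of 6 possible).
Yusuf lost to Soren, so no competitor went undefeated.

None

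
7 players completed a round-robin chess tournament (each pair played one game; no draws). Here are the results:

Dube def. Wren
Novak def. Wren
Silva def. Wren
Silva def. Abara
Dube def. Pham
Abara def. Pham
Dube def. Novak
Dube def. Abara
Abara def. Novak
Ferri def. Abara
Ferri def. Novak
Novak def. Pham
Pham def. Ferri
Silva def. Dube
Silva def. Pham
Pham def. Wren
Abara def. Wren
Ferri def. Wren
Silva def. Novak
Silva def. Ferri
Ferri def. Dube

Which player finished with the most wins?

Win totals: Pham 2, Abara 3, Dube 4, Novak 2, Silva 6, Ferri 4, Wren 0.
Silva leads with 6 wins (next highest: 4).

Silva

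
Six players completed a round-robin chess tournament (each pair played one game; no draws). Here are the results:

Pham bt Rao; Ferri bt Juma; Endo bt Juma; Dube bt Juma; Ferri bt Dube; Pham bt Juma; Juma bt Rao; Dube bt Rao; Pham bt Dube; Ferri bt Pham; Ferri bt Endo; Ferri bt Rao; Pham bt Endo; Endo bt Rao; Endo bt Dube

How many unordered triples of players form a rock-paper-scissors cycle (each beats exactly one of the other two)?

Win totals: Juma 1, Ferri 5, Dube 2, Endo 3, Rao 0, Pham 4.
A player with w wins dominates both others in C(w,2) triples; summing gives 0 + 10 + 1 + 3 + 0 + 6 = 20 transitive triples.
Total triples C(6,3) = 20, so cyclic triples = 20 − 20 = 0.

0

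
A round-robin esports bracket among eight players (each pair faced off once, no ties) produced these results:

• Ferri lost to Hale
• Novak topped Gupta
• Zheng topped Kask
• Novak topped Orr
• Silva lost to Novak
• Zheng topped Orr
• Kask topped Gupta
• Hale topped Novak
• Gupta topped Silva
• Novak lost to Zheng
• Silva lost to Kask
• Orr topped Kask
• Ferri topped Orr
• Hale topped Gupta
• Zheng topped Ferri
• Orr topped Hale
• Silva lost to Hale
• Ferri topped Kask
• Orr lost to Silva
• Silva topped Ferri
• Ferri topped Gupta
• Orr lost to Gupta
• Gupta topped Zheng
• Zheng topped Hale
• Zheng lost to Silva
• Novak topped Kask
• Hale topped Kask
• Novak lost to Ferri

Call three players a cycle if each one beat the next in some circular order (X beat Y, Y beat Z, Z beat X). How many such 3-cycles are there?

16

Win totals: Zheng 5, Ferri 4, Gupta 3, Kask 2, Novak 4, Orr 2, Silva 3, Hale 5.
A player with w wins dominates both others in C(w,2) triples; summing gives 10 + 6 + 3 + 1 + 6 + 1 + 3 + 10 = 40 transitive triples.
Total triples C(8,3) = 56, so cyclic triples = 56 − 40 = 16.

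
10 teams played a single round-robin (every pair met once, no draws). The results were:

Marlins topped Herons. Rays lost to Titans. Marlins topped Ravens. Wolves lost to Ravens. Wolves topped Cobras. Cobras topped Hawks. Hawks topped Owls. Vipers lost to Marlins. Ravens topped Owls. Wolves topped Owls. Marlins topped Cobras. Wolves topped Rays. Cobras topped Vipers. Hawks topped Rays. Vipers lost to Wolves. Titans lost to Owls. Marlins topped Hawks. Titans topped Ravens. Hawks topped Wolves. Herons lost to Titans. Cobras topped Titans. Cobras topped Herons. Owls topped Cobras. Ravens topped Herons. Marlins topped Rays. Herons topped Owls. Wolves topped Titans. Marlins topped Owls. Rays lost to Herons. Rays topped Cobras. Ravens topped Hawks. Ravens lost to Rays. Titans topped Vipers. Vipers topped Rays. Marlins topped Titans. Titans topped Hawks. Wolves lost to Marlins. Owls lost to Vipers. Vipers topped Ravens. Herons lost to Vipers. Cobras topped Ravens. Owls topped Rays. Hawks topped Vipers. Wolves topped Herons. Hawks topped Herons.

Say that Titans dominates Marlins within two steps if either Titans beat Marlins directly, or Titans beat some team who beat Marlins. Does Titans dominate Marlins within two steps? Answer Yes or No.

No

Titans did not beat Marlins directly.
Titans beat Ravens, Herons, Rays, Vipers, Hawks, but each of them lost to Marlins. No two-step path.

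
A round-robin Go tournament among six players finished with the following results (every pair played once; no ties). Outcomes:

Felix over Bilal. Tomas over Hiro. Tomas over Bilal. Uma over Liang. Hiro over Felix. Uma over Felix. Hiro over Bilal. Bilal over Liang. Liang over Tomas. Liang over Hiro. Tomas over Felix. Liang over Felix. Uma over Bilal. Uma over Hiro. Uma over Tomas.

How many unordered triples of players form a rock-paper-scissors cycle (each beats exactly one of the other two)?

3

Win totals: Uma 5, Tomas 3, Liang 3, Bilal 1, Hiro 2, Felix 1.
A player with w wins dominates both others in C(w,2) triples; summing gives 10 + 3 + 3 + 0 + 1 + 0 = 17 transitive triples.
Total triples C(6,3) = 20, so cyclic triples = 20 − 17 = 3.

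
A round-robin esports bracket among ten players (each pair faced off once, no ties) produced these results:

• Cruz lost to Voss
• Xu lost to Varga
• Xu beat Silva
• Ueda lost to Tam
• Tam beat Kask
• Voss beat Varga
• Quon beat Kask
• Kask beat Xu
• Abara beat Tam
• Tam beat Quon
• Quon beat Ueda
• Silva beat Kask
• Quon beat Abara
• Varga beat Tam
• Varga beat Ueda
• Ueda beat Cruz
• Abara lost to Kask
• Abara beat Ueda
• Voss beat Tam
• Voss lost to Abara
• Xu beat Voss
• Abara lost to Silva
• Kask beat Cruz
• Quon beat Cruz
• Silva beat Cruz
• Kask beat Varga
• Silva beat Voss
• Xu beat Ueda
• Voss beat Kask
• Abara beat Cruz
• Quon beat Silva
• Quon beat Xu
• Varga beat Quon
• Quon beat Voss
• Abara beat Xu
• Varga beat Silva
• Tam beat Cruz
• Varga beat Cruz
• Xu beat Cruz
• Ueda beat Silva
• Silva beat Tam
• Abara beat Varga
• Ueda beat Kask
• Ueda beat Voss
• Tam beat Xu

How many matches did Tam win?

Tam's results: beat Cruz, Xu, Ueda, Quon, Kask; lost to Varga, Voss, Silva, Abara.
That is 5 wins.

5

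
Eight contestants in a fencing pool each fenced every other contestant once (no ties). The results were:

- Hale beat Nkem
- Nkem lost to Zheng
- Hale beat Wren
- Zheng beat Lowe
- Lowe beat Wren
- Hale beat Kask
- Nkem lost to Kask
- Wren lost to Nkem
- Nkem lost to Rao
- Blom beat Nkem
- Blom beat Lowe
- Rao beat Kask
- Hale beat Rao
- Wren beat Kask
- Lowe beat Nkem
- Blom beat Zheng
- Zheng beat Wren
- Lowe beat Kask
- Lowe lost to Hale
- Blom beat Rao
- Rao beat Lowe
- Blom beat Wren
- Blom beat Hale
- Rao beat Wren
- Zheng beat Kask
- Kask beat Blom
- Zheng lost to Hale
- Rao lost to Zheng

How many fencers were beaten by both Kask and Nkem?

0

Kask beat: Nkem, Blom.
Nkem beat: Wren.
No one was beaten by both.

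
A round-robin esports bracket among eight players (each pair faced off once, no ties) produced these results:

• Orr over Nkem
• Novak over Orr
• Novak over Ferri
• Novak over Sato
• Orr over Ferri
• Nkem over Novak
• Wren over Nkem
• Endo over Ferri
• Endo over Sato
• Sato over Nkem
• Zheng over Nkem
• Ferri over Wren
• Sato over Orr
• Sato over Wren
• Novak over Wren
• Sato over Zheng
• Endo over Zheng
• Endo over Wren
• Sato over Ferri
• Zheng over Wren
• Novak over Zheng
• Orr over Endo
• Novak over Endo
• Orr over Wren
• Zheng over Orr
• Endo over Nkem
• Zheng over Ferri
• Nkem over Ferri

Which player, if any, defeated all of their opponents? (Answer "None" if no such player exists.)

Highest win total is Novak with 6 (out of 7 possible).
Novak lost to Nkem, so no player went undefeated.

None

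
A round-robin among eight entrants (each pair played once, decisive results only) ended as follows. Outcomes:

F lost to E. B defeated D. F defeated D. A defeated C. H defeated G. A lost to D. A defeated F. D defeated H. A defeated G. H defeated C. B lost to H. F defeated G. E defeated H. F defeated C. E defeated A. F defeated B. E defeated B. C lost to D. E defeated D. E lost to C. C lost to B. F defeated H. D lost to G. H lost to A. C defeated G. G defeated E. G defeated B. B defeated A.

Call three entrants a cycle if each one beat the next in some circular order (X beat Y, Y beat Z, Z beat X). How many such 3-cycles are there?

Win totals: A 4, B 3, C 2, D 3, E 5, F 5, G 3, H 3.
An entrant with w wins dominates both others in C(w,2) triples; summing gives 6 + 3 + 1 + 3 + 10 + 10 + 3 + 3 = 39 transitive triples.
Total triples C(8,3) = 56, so cyclic triples = 56 − 39 = 17.

17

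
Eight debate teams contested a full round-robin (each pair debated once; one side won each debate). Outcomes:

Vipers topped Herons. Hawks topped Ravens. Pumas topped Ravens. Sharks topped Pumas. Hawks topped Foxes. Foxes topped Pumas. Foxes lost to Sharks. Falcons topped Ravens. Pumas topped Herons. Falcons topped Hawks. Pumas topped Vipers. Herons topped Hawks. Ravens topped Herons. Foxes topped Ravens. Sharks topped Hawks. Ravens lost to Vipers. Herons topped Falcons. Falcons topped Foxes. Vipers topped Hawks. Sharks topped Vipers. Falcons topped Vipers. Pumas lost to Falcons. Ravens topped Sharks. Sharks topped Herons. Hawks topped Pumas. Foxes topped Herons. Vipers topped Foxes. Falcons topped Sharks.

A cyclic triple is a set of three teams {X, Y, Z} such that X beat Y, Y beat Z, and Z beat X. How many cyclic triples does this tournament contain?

Win totals: Falcons 6, Foxes 3, Hawks 3, Herons 2, Pumas 3, Sharks 5, Ravens 2, Vipers 4.
A team with w wins dominates both others in C(w,2) triples; summing gives 15 + 3 + 3 + 1 + 3 + 10 + 1 + 6 = 42 transitive triples.
Total triples C(8,3) = 56, so cyclic triples = 56 − 42 = 14.

14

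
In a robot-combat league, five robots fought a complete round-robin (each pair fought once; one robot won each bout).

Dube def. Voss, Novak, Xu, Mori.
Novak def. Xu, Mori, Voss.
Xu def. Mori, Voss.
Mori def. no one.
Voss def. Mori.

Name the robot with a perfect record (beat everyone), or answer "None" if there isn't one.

Dube has 4 wins out of 4 opponents — a perfect record.

Dube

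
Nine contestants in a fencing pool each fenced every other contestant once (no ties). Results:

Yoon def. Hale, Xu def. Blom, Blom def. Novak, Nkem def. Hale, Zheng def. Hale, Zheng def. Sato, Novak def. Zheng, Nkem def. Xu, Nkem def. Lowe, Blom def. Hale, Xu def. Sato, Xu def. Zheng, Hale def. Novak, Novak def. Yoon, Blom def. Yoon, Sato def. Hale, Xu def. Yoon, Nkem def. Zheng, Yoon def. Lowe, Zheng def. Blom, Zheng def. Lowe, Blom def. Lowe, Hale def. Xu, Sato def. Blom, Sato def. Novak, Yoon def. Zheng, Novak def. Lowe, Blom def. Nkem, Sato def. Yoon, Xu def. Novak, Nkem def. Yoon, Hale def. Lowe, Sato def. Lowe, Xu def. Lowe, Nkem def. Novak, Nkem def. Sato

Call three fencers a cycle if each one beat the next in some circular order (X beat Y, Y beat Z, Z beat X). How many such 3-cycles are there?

13

Win totals: Blom 5, Hale 3, Zheng 4, Xu 6, Lowe 0, Sato 5, Yoon 3, Novak 3, Nkem 7.
A fencer with w wins dominates both others in C(w,2) triples; summing gives 10 + 3 + 6 + 15 + 0 + 10 + 3 + 3 + 21 = 71 transitive triples.
Total triples C(9,3) = 84, so cyclic triples = 84 − 71 = 13.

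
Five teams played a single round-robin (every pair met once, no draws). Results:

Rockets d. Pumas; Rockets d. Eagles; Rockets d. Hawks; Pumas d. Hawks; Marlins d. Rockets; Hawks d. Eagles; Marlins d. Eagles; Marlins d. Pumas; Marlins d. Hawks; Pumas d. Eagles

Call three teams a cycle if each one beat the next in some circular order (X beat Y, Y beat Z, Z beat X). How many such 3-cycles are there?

Win totals: Pumas 2, Hawks 1, Eagles 0, Rockets 3, Marlins 4.
A team with w wins dominates both others in C(w,2) triples; summing gives 1 + 0 + 0 + 3 + 6 = 10 transitive triples.
Total triples C(5,3) = 10, so cyclic triples = 10 − 10 = 0.

0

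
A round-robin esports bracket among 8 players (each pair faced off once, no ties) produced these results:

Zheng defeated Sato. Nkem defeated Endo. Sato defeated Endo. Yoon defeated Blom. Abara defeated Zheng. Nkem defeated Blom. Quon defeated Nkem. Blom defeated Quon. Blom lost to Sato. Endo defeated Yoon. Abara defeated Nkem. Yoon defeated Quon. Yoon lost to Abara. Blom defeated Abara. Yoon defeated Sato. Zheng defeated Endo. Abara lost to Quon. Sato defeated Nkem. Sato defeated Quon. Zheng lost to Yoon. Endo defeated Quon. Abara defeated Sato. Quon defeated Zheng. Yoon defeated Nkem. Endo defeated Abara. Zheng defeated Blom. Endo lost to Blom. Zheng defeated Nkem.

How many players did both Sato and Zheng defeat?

Sato beat: Blom, Quon, Nkem, Endo.
Zheng beat: Blom, Sato, Nkem, Endo.
Both beat: Blom, Nkem, Endo — 3.

3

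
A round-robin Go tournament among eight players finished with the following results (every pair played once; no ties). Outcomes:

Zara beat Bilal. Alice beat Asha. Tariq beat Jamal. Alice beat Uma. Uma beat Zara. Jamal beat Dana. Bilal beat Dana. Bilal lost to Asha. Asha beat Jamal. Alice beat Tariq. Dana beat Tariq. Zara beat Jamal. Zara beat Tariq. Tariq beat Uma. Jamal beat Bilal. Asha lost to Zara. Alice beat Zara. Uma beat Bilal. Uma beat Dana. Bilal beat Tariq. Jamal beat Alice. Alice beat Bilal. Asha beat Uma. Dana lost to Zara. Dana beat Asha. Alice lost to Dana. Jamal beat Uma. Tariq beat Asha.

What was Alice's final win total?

Alice's results: beat Bilal, Asha, Zara, Uma, Tariq; lost to Dana, Jamal.
That is 5 wins.

5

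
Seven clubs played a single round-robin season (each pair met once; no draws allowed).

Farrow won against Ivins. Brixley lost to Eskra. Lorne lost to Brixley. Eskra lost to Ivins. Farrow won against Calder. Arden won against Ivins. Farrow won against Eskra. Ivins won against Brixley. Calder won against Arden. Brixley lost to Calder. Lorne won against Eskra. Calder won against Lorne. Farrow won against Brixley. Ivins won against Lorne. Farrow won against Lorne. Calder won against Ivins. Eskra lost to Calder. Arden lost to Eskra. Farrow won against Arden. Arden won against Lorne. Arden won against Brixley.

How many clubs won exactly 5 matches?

Win totals: Lorne 1, Brixley 1, Eskra 2, Arden 3, Calder 5, Ivins 3, Farrow 6.
Exactly 5: Calder — 1 club.

1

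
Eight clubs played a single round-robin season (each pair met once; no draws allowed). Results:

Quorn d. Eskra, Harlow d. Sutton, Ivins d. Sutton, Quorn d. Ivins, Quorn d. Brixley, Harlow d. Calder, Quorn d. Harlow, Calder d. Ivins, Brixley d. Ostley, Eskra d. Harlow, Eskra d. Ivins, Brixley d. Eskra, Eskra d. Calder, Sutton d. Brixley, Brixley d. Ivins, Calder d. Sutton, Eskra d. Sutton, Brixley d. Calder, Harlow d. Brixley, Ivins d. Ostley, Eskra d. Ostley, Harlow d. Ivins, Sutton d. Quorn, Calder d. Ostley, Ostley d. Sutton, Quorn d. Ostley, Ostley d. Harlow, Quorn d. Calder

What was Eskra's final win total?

5

Eskra's results: beat Sutton, Ostley, Calder, Harlow, Ivins; lost to Quorn, Brixley.
That is 5 wins.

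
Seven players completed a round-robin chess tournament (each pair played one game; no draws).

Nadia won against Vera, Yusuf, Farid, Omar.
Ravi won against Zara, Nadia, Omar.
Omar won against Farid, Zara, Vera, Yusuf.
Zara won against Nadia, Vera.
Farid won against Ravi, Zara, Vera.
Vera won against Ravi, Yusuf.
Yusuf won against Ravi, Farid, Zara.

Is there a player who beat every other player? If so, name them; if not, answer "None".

None

Highest win total is Omar with 4 (out of 6 possible).
Omar lost to Ravi, Nadia, so no player went undefeated.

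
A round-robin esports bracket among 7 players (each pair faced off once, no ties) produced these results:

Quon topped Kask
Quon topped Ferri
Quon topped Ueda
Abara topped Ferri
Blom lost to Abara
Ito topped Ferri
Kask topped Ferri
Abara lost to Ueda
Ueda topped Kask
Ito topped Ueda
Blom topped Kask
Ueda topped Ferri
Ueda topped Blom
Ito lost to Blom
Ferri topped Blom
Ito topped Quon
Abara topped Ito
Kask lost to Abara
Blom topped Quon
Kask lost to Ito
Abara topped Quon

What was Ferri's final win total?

1

Ferri's results: beat Blom; lost to Abara, Ito, Ueda, Kask, Quon.
That is 1 win.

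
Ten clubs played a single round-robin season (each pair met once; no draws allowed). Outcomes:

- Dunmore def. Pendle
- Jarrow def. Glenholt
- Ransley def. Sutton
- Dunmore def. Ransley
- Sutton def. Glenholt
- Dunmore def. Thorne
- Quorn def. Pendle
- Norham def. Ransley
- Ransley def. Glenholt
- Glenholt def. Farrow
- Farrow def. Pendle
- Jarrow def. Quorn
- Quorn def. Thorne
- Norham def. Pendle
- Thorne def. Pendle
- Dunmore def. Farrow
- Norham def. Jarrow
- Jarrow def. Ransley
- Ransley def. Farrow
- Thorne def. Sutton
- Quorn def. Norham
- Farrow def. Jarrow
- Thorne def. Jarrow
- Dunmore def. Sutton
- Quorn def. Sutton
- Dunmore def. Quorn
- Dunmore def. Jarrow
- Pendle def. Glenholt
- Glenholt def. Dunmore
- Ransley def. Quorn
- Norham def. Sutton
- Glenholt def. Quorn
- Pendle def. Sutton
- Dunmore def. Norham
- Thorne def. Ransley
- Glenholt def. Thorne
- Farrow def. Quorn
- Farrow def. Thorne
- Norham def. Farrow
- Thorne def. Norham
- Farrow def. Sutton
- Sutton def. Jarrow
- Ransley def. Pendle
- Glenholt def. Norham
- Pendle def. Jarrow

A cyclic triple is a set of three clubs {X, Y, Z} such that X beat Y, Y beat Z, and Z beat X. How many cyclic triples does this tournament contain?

29

Win totals: Glenholt 5, Norham 5, Jarrow 3, Dunmore 8, Pendle 3, Thorne 5, Farrow 5, Ransley 5, Sutton 2, Quorn 4.
A club with w wins dominates both others in C(w,2) triples; summing gives 10 + 10 + 3 + 28 + 3 + 10 + 10 + 10 + 1 + 6 = 91 transitive triples.
Total triples C(10,3) = 120, so cyclic triples = 120 − 91 = 29.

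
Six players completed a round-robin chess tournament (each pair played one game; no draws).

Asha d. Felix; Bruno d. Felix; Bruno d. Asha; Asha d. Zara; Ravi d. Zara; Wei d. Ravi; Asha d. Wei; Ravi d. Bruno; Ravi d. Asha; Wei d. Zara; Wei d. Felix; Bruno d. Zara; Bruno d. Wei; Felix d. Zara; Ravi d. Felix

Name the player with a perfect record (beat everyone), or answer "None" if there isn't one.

None

Highest win total is Ravi with 4 (out of 5 possible).
Ravi lost to Wei, so no player went undefeated.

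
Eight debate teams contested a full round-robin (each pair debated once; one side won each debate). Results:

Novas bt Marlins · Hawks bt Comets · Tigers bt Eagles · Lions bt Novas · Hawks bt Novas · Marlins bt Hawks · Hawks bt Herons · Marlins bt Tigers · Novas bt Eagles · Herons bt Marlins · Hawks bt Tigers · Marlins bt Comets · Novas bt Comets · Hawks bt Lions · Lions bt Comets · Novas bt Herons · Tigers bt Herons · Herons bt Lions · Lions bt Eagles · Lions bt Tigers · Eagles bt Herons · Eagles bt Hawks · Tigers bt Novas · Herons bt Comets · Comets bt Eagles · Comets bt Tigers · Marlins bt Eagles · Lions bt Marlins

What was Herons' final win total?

Herons' results: beat Comets, Marlins, Lions; lost to Hawks, Eagles, Tigers, Novas.
That is 3 wins.

3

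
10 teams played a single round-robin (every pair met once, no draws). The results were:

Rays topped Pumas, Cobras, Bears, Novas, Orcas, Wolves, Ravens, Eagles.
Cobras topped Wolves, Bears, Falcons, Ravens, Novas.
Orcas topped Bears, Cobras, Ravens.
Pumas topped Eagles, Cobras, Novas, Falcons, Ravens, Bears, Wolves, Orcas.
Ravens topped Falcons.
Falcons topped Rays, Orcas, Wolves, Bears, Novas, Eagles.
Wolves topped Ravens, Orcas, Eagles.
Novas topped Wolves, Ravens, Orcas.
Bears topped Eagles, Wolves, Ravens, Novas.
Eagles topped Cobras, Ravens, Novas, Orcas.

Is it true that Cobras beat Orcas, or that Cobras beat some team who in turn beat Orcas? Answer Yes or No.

Yes

Cobras did not beat Orcas directly.
Cobras beat Novas, Ravens, Wolves, Bears, Falcons. Of those, Novas beat Orcas.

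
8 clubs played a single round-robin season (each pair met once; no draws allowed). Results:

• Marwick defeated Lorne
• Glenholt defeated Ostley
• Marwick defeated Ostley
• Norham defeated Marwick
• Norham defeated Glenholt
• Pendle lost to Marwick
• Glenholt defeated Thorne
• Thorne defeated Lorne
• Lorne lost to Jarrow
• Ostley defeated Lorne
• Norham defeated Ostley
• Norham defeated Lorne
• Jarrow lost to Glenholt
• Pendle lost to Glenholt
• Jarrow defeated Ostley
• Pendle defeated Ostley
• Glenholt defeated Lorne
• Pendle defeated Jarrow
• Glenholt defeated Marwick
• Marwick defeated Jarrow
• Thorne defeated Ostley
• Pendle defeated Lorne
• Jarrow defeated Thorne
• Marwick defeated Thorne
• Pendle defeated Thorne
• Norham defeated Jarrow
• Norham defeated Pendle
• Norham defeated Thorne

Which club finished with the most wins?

Norham

Win totals: Thorne 2, Jarrow 3, Lorne 0, Norham 7, Pendle 4, Glenholt 6, Marwick 5, Ostley 1.
Norham leads with 7 wins (next highest: 6).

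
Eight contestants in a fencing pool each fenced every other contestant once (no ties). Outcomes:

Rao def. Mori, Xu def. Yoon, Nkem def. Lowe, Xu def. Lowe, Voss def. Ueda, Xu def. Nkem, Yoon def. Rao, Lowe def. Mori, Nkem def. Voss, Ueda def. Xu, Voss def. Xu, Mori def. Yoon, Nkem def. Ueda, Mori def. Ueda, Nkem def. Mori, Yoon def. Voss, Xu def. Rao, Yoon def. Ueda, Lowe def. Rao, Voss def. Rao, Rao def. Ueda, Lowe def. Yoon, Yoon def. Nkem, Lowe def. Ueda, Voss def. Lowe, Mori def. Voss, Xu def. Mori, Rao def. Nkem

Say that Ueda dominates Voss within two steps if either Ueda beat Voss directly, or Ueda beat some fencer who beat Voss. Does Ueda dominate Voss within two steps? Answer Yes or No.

Ueda did not beat Voss directly.
Ueda beat Xu, but each of them lost to Voss. No two-step path.

No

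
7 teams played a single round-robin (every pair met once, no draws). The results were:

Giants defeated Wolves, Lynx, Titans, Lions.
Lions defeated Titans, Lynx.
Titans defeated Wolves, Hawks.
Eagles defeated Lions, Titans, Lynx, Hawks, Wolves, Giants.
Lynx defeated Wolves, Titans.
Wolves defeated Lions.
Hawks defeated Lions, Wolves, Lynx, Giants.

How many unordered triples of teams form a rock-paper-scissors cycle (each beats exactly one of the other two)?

5

Win totals: Eagles 6, Titans 2, Giants 4, Wolves 1, Hawks 4, Lynx 2, Lions 2.
A team with w wins dominates both others in C(w,2) triples; summing gives 15 + 1 + 6 + 0 + 6 + 1 + 1 = 30 transitive triples.
Total triples C(7,3) = 35, so cyclic triples = 35 − 30 = 5.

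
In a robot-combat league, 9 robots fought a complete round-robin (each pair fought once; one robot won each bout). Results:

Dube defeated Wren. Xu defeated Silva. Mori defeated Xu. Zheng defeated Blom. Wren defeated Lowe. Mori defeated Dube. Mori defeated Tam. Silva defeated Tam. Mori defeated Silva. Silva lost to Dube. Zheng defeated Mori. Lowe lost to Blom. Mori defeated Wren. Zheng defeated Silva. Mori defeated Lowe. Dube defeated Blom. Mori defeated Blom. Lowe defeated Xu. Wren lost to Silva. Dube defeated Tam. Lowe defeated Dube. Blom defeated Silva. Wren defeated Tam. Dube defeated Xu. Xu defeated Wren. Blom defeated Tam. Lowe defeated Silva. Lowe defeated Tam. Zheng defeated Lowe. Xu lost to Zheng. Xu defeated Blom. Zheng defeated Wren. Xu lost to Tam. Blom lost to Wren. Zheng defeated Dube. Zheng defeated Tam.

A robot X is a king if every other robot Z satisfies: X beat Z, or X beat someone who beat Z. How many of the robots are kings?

1

Blom cannot reach Zheng, Mori in two steps.
Xu cannot reach Zheng, Dube, Mori in two steps.
Tam cannot reach Lowe, Zheng, Dube, Mori in two steps.
Silva cannot reach Zheng, Dube, Mori in two steps.
Lowe cannot reach Zheng, Mori in two steps.
Zheng reaches everyone (king).
Dube cannot reach Zheng, Mori in two steps.
Mori cannot reach Zheng in two steps.
Wren cannot reach Zheng, Mori in two steps.
Kings: Zheng — 1.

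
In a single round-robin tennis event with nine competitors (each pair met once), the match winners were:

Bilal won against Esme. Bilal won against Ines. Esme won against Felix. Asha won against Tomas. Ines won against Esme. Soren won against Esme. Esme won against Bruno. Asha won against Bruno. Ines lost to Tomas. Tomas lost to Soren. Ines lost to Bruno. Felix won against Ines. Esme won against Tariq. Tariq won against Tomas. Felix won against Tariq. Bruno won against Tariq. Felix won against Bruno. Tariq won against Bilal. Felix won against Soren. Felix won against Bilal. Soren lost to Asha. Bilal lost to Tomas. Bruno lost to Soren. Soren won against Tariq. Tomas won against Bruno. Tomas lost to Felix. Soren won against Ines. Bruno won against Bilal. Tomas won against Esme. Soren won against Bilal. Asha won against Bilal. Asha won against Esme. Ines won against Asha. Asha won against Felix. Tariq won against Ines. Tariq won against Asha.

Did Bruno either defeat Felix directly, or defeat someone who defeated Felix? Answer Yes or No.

Bruno did not beat Felix directly.
Bruno beat Ines, Bilal, Tariq, but each of them lost to Felix. No two-step path.

No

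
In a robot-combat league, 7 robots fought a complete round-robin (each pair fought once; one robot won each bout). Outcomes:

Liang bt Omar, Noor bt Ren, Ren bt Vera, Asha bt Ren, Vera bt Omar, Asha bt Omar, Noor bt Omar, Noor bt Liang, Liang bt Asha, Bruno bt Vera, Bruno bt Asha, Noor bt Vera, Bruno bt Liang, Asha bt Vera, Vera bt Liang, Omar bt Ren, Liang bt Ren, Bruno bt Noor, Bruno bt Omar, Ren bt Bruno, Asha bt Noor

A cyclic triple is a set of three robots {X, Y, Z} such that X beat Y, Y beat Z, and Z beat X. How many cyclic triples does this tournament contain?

8

Win totals: Asha 4, Liang 3, Bruno 5, Vera 2, Omar 1, Ren 2, Noor 4.
A robot with w wins dominates both others in C(w,2) triples; summing gives 6 + 3 + 10 + 1 + 0 + 1 + 6 = 27 transitive triples.
Total triples C(7,3) = 35, so cyclic triples = 35 − 27 = 8.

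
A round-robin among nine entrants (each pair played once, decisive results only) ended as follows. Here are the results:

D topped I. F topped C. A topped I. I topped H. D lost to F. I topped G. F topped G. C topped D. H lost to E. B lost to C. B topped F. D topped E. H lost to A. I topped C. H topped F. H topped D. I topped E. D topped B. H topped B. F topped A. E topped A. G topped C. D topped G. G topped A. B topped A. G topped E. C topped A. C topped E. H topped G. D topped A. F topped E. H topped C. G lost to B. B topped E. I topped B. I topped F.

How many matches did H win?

H's results: beat B, C, D, F, G; lost to A, E, I.
That is 5 wins.

5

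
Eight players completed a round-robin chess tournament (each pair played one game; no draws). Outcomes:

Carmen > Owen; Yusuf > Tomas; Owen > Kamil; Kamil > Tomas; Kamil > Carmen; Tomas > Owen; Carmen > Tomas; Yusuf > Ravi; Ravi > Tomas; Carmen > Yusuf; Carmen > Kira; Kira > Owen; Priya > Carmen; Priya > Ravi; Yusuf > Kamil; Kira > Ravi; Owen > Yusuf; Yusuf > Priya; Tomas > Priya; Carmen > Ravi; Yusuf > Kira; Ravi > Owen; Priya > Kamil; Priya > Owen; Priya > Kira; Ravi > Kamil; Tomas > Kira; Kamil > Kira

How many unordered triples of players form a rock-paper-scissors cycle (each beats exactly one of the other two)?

Win totals: Ravi 3, Tomas 3, Kira 2, Yusuf 5, Owen 2, Carmen 5, Priya 5, Kamil 3.
A player with w wins dominates both others in C(w,2) triples; summing gives 3 + 3 + 1 + 10 + 1 + 10 + 10 + 3 = 41 transitive triples.
Total triples C(8,3) = 56, so cyclic triples = 56 − 41 = 15.

15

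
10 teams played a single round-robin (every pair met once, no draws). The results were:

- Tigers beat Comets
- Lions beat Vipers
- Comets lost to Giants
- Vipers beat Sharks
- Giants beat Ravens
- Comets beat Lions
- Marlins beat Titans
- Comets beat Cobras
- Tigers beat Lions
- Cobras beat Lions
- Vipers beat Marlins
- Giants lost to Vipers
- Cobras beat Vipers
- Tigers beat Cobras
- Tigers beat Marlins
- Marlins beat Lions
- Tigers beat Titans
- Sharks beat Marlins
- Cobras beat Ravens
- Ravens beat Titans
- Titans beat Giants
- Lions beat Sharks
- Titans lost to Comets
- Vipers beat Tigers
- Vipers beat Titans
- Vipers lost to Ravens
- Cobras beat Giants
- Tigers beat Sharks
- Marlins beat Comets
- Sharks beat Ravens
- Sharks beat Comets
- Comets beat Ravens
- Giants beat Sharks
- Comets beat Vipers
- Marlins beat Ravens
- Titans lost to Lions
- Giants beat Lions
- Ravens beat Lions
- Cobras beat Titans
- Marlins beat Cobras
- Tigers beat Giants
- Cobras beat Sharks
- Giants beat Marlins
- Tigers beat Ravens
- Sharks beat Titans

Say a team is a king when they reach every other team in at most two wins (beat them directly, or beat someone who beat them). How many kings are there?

4

Marlins cannot reach Tigers in two steps.
Comets reaches everyone (king).
Titans cannot reach Vipers, Tigers, Cobras in two steps.
Lions cannot reach Cobras in two steps.
Vipers reaches everyone (king).
Giants cannot reach Tigers in two steps.
Ravens cannot reach Comets, Cobras in two steps.
Tigers reaches everyone (king).
Cobras reaches everyone (king).
Sharks cannot reach Tigers in two steps.
Kings: Comets, Vipers, Tigers, Cobras — 4.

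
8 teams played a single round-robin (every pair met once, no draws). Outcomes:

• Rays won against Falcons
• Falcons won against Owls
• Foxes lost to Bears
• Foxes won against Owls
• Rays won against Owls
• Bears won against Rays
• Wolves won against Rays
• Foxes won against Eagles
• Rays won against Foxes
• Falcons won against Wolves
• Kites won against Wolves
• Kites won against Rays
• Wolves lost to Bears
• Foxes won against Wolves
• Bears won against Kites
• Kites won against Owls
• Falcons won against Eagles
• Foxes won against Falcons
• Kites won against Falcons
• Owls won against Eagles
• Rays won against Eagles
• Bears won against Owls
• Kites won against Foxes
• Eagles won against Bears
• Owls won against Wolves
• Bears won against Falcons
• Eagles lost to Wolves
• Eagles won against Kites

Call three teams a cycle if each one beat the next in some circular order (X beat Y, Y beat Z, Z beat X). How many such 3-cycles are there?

Win totals: Wolves 2, Bears 6, Foxes 4, Rays 4, Owls 2, Falcons 3, Eagles 2, Kites 5.
A team with w wins dominates both others in C(w,2) triples; summing gives 1 + 15 + 6 + 6 + 1 + 3 + 1 + 10 = 43 transitive triples.
Total triples C(8,3) = 56, so cyclic triples = 56 − 43 = 13.

13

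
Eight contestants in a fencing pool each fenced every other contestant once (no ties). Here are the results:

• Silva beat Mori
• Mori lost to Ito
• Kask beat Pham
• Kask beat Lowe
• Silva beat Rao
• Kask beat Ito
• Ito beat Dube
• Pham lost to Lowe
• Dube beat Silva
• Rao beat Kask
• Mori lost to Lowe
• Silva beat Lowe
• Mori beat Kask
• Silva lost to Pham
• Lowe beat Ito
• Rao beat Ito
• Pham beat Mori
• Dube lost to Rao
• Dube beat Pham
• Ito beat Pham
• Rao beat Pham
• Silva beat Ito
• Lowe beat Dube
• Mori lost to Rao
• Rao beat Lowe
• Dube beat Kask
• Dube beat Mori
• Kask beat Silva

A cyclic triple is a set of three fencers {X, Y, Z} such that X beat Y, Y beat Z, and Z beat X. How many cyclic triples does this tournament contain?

Win totals: Ito 3, Rao 6, Pham 2, Lowe 4, Dube 4, Kask 4, Mori 1, Silva 4.
A fencer with w wins dominates both others in C(w,2) triples; summing gives 3 + 15 + 1 + 6 + 6 + 6 + 0 + 6 = 43 transitive triples.
Total triples C(8,3) = 56, so cyclic triples = 56 − 43 = 13.

13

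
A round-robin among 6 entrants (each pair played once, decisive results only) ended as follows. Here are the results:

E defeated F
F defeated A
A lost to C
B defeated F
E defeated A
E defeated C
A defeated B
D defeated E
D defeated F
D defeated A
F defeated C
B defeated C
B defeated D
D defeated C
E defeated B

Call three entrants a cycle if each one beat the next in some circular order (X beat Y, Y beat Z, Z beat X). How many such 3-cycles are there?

4

Win totals: A 1, B 3, C 1, D 4, E 4, F 2.
An entrant with w wins dominates both others in C(w,2) triples; summing gives 0 + 3 + 0 + 6 + 6 + 1 = 16 transitive triples.
Total triples C(6,3) = 20, so cyclic triples = 20 − 16 = 4.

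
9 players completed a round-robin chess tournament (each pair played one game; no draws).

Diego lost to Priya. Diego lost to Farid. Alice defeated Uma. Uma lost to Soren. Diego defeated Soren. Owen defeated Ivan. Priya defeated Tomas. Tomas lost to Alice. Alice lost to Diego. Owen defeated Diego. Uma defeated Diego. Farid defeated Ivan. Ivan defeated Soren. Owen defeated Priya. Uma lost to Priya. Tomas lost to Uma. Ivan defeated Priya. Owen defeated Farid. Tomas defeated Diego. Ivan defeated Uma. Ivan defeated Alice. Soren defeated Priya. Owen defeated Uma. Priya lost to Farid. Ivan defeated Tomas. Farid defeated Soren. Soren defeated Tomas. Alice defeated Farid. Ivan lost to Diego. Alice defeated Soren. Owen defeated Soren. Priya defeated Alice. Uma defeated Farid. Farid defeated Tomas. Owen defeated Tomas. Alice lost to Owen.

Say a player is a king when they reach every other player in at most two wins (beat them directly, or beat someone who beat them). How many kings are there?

1

Farid cannot reach Owen in two steps.
Priya cannot reach Owen in two steps.
Alice cannot reach Owen in two steps.
Ivan cannot reach Owen in two steps.
Diego cannot reach Owen in two steps.
Uma cannot reach Owen in two steps.
Soren cannot reach Ivan, Owen in two steps.
Tomas cannot reach Farid, Priya, Uma, Owen in two steps.
Owen reaches everyone (king).
Kings: Owen — 1.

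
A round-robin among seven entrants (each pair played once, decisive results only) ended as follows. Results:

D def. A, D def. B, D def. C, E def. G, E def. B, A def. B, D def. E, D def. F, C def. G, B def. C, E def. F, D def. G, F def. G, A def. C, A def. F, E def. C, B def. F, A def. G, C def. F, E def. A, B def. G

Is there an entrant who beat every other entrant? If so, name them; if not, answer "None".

D

D has 6 wins out of 6 opponents — a perfect record.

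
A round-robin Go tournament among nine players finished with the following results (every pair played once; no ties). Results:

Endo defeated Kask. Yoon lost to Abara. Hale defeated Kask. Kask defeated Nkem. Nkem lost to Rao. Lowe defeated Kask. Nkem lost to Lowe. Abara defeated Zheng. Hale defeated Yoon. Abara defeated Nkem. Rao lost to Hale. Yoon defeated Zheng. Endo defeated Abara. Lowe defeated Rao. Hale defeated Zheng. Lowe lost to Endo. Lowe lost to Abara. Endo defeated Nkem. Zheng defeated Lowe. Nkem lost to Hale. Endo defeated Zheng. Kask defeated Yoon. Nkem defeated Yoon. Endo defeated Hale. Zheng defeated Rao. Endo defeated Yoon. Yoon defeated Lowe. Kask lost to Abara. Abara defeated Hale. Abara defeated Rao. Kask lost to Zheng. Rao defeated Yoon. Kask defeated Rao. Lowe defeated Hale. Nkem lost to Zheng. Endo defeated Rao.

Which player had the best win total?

Win totals: Endo 8, Zheng 4, Lowe 4, Kask 3, Rao 2, Abara 7, Hale 5, Yoon 2, Nkem 1.
Endo leads with 8 wins (next highest: 7).

Endo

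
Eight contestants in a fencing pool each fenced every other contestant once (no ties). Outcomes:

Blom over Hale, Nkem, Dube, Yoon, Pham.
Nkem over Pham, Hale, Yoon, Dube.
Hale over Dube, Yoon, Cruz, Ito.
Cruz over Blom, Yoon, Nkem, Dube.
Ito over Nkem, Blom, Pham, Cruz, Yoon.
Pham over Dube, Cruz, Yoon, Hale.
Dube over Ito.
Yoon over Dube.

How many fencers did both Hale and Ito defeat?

Hale beat: Dube, Ito, Yoon, Cruz.
Ito beat: Nkem, Blom, Yoon, Pham, Cruz.
Both beat: Yoon, Cruz — 2.

2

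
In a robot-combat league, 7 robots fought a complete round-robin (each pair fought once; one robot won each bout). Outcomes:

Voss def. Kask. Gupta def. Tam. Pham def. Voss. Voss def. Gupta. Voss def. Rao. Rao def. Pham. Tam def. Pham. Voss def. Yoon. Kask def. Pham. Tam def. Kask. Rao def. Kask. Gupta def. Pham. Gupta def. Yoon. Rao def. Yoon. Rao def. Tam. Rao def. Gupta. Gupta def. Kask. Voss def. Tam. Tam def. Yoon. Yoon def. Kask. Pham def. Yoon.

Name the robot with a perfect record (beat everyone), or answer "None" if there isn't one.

None

Highest win total is Voss with 5 (out of 6 possible).
Voss lost to Pham, so no robot went undefeated.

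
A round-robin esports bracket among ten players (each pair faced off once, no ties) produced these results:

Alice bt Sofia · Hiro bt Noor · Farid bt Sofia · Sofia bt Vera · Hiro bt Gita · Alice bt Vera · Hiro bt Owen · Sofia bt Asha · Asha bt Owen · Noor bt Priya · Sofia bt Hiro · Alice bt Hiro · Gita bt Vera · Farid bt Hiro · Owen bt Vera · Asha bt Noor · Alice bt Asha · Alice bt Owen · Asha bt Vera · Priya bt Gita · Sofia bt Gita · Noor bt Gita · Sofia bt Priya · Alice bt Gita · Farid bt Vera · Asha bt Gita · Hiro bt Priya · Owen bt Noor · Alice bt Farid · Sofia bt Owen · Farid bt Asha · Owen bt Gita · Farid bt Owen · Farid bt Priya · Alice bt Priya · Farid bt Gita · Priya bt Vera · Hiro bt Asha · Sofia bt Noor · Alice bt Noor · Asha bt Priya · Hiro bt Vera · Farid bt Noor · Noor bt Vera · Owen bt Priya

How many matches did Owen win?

4

Owen's results: beat Priya, Gita, Noor, Vera; lost to Farid, Asha, Alice, Sofia, Hiro.
That is 4 wins.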